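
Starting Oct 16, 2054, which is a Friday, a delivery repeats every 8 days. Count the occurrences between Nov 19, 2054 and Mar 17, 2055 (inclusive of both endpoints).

Occurrences land 8·i days after Oct 16, 2054 for i = 0, 1, 2, …
Nov 19, 2054 is 34 days after the start; 34 ÷ 8 = 4 remainder 2; since the remainder is 2, round up to i = 5. First occurrence in the window: #6 on Nov 25, 2054 (5×8 = 40 days in).
Mar 17, 2055 is 152 days after the start; 152 ÷ 8 = 19 remainder 0. Last occurrence in the window: #20 on Mar 17, 2055.
Occurrences #6 through #20: 15 in total.

15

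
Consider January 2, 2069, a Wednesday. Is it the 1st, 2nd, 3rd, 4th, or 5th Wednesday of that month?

1st

Day 2 falls in week ⌈2/7⌉ of the month.
Days 1–7 hold the 1st Wednesday, 8–14 the 2nd, 15–21 the 3rd, 22–28 the 4th, 29–31 the 5th.
2 is in the range for the 1st.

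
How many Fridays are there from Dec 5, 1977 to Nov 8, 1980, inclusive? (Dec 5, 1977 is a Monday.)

Dec 5, 1977 is a Monday; the first Friday on or after it is Dec 9, 1977 (4 days later).
From Dec 9, 1977 to Nov 8, 1980: 22 + 365 + 365 + 313 = 1065 days (rest of 1977, 1978, 1979, to Nov 8, 1980 in 1980).
1065 ÷ 7 = 152 full weeks with remainder 1, so 152 more Fridays after the first → 153.

153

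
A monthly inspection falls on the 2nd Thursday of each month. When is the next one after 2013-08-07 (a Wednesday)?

August 2013 starts on a Thursday; its first Thursday is the 1st, so the 2nd Thursday is the 8th — 2013-08-08.
2013-08-08 is after 2013-08-07, so that is the next one.

2013-08-08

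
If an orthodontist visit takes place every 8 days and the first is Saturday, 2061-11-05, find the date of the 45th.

The 45th occurrence is 44 intervals after the first: 44 × 8 = 352 days after 2061-11-05.
November has 30 days — 25 days to the end of November leaves 327.
December has 31 days (296 left).
January has 31 days (265 left).
February has 28 days (237 left).
March has 31 days (206 left).
April has 30 days (176 left).
May has 31 days (145 left).
June has 30 days (115 left).
July has 31 days (84 left).
August has 31 days (53 left).
September has 30 days (23 left).
23 days into October → 2062-10-23.

2062-10-23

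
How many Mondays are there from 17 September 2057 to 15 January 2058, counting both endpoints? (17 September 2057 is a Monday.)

18

17 September 2057 is a Monday; the first Monday on or after it is 17 September 2057.
From 17 September 2057 to 15 January 2058: 13 + 31 + 30 + 31 + 15 = 120 days (rest of September, October, November, December, January).
120 ÷ 7 = 17 full weeks with remainder 1, so 17 more Mondays after the first → 18.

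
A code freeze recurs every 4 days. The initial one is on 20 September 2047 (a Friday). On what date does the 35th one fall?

The 35th occurrence is 34 intervals after the first: 34 × 4 = 136 days after 20 September 2047.
September has 30 days — 10 days to the end of September leaves 126.
October has 31 days (95 left).
November has 30 days (65 left).
December has 31 days (34 left).
January has 31 days (3 left).
3 days into February → 3 February 2048.

3 February 2048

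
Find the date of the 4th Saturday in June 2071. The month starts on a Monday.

June 2071 begins on a Monday, so the first Saturday is June 6 (5 days later).
The 4th Saturday is 3 weeks later: 6 + 21 = 27.

2071-06-27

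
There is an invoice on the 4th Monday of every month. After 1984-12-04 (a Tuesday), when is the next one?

December 1984 starts on a Saturday; its first Monday is the 3rd, so the 4th Monday is the 24th — 1984-12-24.
1984-12-24 is after 1984-12-04, so that is the next one.

1984-12-24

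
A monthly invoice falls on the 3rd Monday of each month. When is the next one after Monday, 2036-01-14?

January 2036 starts on a Tuesday; its first Monday is the 7th, so the 3rd Monday is the 21st — 2036-01-21.
2036-01-21 is after 2036-01-14, so that is the next one.

2036-01-21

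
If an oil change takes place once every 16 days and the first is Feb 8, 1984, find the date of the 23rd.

Jan 25, 1985

The 23rd occurrence is 22 intervals after the first: 22 × 16 = 352 days after Feb 8, 1984.
Feb has 29 days — 21 days to the end of Feb leaves 331.
Mar has 31 days (300 left).
Apr has 30 days (270 left).
May has 31 days (239 left).
Jun has 30 days (209 left).
Jul has 31 days (178 left).
Aug has 31 days (147 left).
Sep has 30 days (117 left).
Oct has 31 days (86 left).
Nov has 30 days (56 left).
Dec has 31 days (25 left).
25 days into Jan → Jan 25, 1985.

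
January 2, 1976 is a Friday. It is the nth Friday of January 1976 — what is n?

Day 2 falls in week ⌈2/7⌉ of the month.
Days 1–7 hold the 1st Friday, 8–14 the 2nd, 15–21 the 3rd, 22–28 the 4th, 29–31 the 5th.
2 is in the range for the 1st.

1st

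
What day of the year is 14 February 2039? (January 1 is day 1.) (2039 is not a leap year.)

45

Days in months before February: 31 = 31.
Plus 14 days into February → day 45.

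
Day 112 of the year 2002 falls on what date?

Apr 22, 2002

Jan has 31 days (112 − 31 = 81 remain).
Feb has 28 days (81 − 28 = 53 remain).
Mar has 31 days (53 − 31 = 22 remain).
22 into Apr → Apr 22.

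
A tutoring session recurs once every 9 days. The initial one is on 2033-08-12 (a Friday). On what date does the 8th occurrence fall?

2033-10-14

The 8th occurrence is 7 intervals after the first: 7 × 9 = 63 days after 2033-08-12.
August has 31 days — 19 days to the end of August leaves 44.
September has 30 days (14 left).
14 days into October → 2033-10-14.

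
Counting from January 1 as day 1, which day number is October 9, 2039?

282

Days in months before October: 31 + 28 + 31 + 30 + 31 + 30 + 31 + 31 + 30 = 273.
Plus 9 days into October → day 282.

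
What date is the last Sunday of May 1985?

May 26, 1985

The first Sunday of May 1985 is May 5.
May 1985 has 31 days. Adding weeks: 5, 12, 19, 26 — the last one ≤ 31 is the 26th.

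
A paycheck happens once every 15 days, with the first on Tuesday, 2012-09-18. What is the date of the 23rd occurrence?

The 23rd occurrence is 22 intervals after the first: 22 × 15 = 330 days after 2012-09-18.
September has 30 days — 12 days to the end of September leaves 318.
October has 31 days (287 left).
November has 30 days (257 left).
December has 31 days (226 left).
January has 31 days (195 left).
February has 28 days (167 left).
March has 31 days (136 left).
April has 30 days (106 left).
May has 31 days (75 left).
June has 30 days (45 left).
July has 31 days (14 left).
14 days into August → 2013-08-14.

2013-08-14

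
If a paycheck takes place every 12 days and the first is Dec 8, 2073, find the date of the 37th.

Feb 13, 2075

The 37th occurrence is 36 intervals after the first: 36 × 12 = 432 days after Dec 8, 2073.
Dec has 31 days — 23 days to the end of Dec leaves 409.
2074 has 365 days (44 left).
Jan has 31 days (13 left).
13 days into Feb → Feb 13, 2075.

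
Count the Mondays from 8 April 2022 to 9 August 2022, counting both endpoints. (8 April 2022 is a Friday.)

8 April 2022 is a Friday; the first Monday on or after it is 11 April 2022 (3 days later).
From 11 April 2022 to 9 August 2022: 19 + 31 + 30 + 31 + 9 = 120 days (rest of April, May, June, July, August).
120 ÷ 7 = 17 full weeks with remainder 1, so 17 more Mondays after the first → 18.

18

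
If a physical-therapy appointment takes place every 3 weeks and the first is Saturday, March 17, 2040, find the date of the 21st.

The 21st occurrence is 20 intervals after the first: 20 × 21 = 420 days after March 17, 2040.
March has 31 days — 14 days to the end of March leaves 406.
From end of March to end of 2040 is 275 days (131 left).
January has 31 days (100 left).
February has 28 days (72 left).
March has 31 days (41 left).
April has 30 days (11 left).
11 days into May → May 11, 2041.

May 11, 2041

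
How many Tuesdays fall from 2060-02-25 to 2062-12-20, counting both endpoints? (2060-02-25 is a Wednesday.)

2060-02-25 is a Wednesday; the first Tuesday on or after it is 2060-03-02 (6 days later).
From 2060-03-02 to 2062-12-20: 304 + 365 + 354 = 1023 days (rest of 2060, 2061, to 2062-12-20 in 2062).
1023 ÷ 7 = 146 full weeks with remainder 1, so 146 more Tuesdays after the first → 147.

147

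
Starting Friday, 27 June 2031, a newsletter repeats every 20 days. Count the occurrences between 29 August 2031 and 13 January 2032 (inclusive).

7

Occurrences land 20·i days after 27 June 2031 for i = 0, 1, 2, …
29 August 2031 is 63 days after the start; 63 ÷ 20 = 3 remainder 3; since the remainder is 3, round up to i = 4. First occurrence in the window: #5 on 15 September 2031 (4×20 = 80 days in).
13 January 2032 is 200 days after the start; 200 ÷ 20 = 10 remainder 0. Last occurrence in the window: #11 on 13 January 2032.
Occurrences #5 through #11: 7 in total.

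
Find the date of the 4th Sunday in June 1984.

June 1984 begins on a Friday, so the first Sunday is June 3 (2 days later).
The 4th Sunday is 3 weeks later: 3 + 21 = 24.

1984-06-24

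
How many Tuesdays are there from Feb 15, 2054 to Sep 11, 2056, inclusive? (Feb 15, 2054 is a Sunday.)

134

Feb 15, 2054 is a Sunday; the first Tuesday on or after it is Feb 17, 2054 (2 days later).
From Feb 17, 2054 to Sep 11, 2056: 317 + 365 + 255 = 937 days (rest of 2054, 2055, to Sep 11, 2056 in 2056).
937 ÷ 7 = 133 full weeks with remainder 6, so 133 more Tuesdays after the first → 134.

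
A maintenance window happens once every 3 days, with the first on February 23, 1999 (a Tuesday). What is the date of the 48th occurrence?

The 48th occurrence is 47 intervals after the first: 47 × 3 = 141 days after February 23, 1999.
February has 28 days — 5 days to the end of February leaves 136.
March has 31 days (105 left).
April has 30 days (75 left).
May has 31 days (44 left).
June has 30 days (14 left).
14 days into July → July 14, 1999.

July 14, 1999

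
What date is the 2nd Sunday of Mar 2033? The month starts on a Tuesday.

Mar 13, 2033

Mar 2033 begins on a Tuesday, so the first Sunday is Mar 6 (5 days later).
The 2nd Sunday is 1 weeks later: 6 + 7 = 13.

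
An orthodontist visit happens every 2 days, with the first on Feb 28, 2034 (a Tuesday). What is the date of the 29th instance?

The 29th occurrence is 28 intervals after the first: 28 × 2 = 56 days after Feb 28, 2034.
Feb has 28 days — 0 days to the end of Feb leaves 56.
Mar has 31 days (25 left).
25 days into Apr → Apr 25, 2034.

Apr 25, 2034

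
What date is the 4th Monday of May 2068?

The first Monday of May 2068 is May 7.
The 4th Monday is 3 weeks later: 7 + 21 = 28.

28 May 2068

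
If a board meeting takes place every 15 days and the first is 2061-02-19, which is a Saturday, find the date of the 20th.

2061-12-01

The 20th occurrence is 19 intervals after the first: 19 × 15 = 285 days after 2061-02-19.
February has 28 days — 9 days to the end of February leaves 276.
March has 31 days (245 left).
April has 30 days (215 left).
May has 31 days (184 left).
June has 30 days (154 left).
July has 31 days (123 left).
August has 31 days (92 left).
September has 30 days (62 left).
October has 31 days (31 left).
November has 30 days (1 left).
1 day into December → 2061-12-01.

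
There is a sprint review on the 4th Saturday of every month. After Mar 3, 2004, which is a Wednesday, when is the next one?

Mar 27, 2004

Mar 2004 starts on a Monday; its first Saturday is the 6th, so the 4th Saturday is the 27th — Mar 27, 2004.
Mar 27, 2004 is after Mar 3, 2004, so that is the next one.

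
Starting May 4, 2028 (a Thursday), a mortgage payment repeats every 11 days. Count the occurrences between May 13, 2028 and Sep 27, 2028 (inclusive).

Occurrences land 11·i days after May 4, 2028 for i = 0, 1, 2, …
May 13, 2028 is 9 days after the start; 9 ÷ 11 = 0 remainder 9; since the remainder is 9, round up to i = 1. First occurrence in the window: #2 on May 15, 2028 (1×11 = 11 days in).
Sep 27, 2028 is 146 days after the start; 146 ÷ 11 = 13 remainder 3. Last occurrence in the window: #14 on Sep 24, 2028.
Occurrences #2 through #14: 13 in total.

13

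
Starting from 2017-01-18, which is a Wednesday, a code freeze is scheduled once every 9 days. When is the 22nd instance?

The 22nd occurrence is 21 intervals after the first: 21 × 9 = 189 days after 2017-01-18.
January has 31 days — 13 days to the end of January leaves 176.
February has 28 days (148 left).
March has 31 days (117 left).
April has 30 days (87 left).
May has 31 days (56 left).
June has 30 days (26 left).
26 days into July → 2017-07-26.

2017-07-26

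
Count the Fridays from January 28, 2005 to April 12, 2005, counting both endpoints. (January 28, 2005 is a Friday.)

January 28, 2005 is a Friday; the first Friday on or after it is January 28, 2005.
From January 28, 2005 to April 12, 2005: 3 + 28 + 31 + 12 = 74 days (rest of January, February, March, April).
74 ÷ 7 = 10 full weeks with remainder 4, so 10 more Fridays after the first → 11.

11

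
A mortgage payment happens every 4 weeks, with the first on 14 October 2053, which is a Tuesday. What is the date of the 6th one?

3 March 2054

The 6th occurrence is 5 intervals after the first: 5 × 28 = 140 days after 14 October 2053.
October has 31 days — 17 days to the end of October leaves 123.
November has 30 days (93 left).
December has 31 days (62 left).
January has 31 days (31 left).
February has 28 days (3 left).
3 days into March → 3 March 2054.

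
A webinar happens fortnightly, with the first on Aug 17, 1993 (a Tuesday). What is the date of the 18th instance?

The 18th occurrence is 17 intervals after the first: 17 × 14 = 238 days after Aug 17, 1993.
Aug has 31 days — 14 days to the end of Aug leaves 224.
Sep has 30 days (194 left).
Oct has 31 days (163 left).
Nov has 30 days (133 left).
Dec has 31 days (102 left).
Jan has 31 days (71 left).
Feb has 28 days (43 left).
Mar has 31 days (12 left).
12 days into Apr → Apr 12, 1994.

Apr 12, 1994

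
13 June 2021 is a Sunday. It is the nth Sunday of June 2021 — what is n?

2nd

Day 13 falls in week ⌈13/7⌉ of the month.
Days 1–7 hold the 1st Sunday, 8–14 the 2nd, 15–21 the 3rd, 22–28 the 4th, 29–31 the 5th.
13 is in the range for the 2nd.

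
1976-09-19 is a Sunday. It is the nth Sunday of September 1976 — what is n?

Day 19 falls in week ⌈19/7⌉ of the month.
Days 1–7 hold the 1st Sunday, 8–14 the 2nd, 15–21 the 3rd, 22–28 the 4th, 29–31 the 5th.
19 is in the range for the 3rd.

3rd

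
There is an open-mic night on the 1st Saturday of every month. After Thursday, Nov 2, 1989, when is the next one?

Nov 4, 1989

Nov 1989 starts on a Wednesday, so its 1st Saturday is Nov 4, 1989 (3 days in).
Nov 4, 1989 is after Nov 2, 1989, so that is the next one.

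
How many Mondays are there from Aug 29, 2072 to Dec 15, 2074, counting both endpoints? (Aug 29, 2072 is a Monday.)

120

Aug 29, 2072 is a Monday; the first Monday on or after it is Aug 29, 2072.
From Aug 29, 2072 to Dec 15, 2074: 124 + 365 + 349 = 838 days (rest of 2072, 2073, to Dec 15, 2074 in 2074).
838 ÷ 7 = 119 full weeks with remainder 5, so 119 more Mondays after the first → 120.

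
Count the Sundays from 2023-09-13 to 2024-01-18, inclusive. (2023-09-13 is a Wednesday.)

2023-09-13 is a Wednesday; the first Sunday on or after it is 2023-09-17 (4 days later).
From 2023-09-17 to 2024-01-18: 13 + 31 + 30 + 31 + 18 = 123 days (rest of September, October, November, December, January).
123 ÷ 7 = 17 full weeks with remainder 4, so 17 more Sundays after the first → 18.

18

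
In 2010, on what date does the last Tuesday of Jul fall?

Jul 27, 2010

The first Tuesday of Jul 2010 is Jul 6.
Jul 2010 has 31 days. Adding weeks: 6, 13, 20, 27 — the last one ≤ 31 is the 27th.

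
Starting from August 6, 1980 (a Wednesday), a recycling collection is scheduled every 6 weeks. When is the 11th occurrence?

September 30, 1981

The 11th occurrence is 10 intervals after the first: 10 × 42 = 420 days after August 6, 1980.
August has 31 days — 25 days to the end of August leaves 395.
September has 30 days (365 left).
October has 31 days (334 left).
November has 30 days (304 left).
December has 31 days (273 left).
January has 31 days (242 left).
February has 28 days (214 left).
March has 31 days (183 left).
April has 30 days (153 left).
May has 31 days (122 left).
June has 30 days (92 left).
July has 31 days (61 left).
August has 31 days (30 left).
30 days into September → September 30, 1981.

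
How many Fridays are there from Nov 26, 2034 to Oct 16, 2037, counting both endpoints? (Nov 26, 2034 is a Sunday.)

Nov 26, 2034 is a Sunday; the first Friday on or after it is Dec 1, 2034 (5 days later).
From Dec 1, 2034 to Oct 16, 2037: 30 + 365 + 366 + 289 = 1050 days (rest of 2034, 2035, 2036, to Oct 16, 2037 in 2037).
1050 ÷ 7 = 150 full weeks with remainder 0, so 150 more Fridays after the first → 151.

151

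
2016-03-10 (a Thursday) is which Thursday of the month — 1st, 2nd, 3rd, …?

Day 10 falls in week ⌈10/7⌉ of the month.
Days 1–7 hold the 1st Thursday, 8–14 the 2nd, 15–21 the 3rd, 22–28 the 4th, 29–31 the 5th.
10 is in the range for the 2nd.

2nd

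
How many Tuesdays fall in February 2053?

1 February 2053 is a Saturday; the first Tuesday on or after it is 4 February 2053 (3 days later).
From 4 February 2053 to 28 February 2053 is 28 − 4 = 24 days.
24 ÷ 7 = 3 full weeks with remainder 3, so 3 more Tuesdays after the first → 4.

4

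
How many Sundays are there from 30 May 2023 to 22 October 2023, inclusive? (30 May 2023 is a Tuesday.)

30 May 2023 is a Tuesday; the first Sunday on or after it is 4 June 2023 (5 days later).
From 4 June 2023 to 22 October 2023: 26 + 31 + 31 + 30 + 22 = 140 days (rest of June, July, August, September, October).
140 ÷ 7 = 20 full weeks with remainder 0, so 20 more Sundays after the first → 21.

21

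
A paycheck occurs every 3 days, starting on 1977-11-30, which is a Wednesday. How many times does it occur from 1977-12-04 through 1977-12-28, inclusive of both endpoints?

8

Occurrences land 3·i days after 1977-11-30 for i = 0, 1, 2, …
1977-12-04 is 4 days after the start; 4 ÷ 3 = 1 remainder 1; since the remainder is 1, round up to i = 2. First occurrence in the window: #3 on 1977-12-06 (2×3 = 6 days in).
1977-12-28 is 28 days after the start; 28 ÷ 3 = 9 remainder 1. Last occurrence in the window: #10 on 1977-12-27.
Occurrences #3 through #10: 8 in total.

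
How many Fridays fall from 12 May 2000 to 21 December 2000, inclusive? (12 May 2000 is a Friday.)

32

12 May 2000 is a Friday; the first Friday on or after it is 12 May 2000.
From 12 May 2000 to 21 December 2000: 19 + 30 + 31 + 31 + 30 + 31 + 30 + 21 = 223 days (rest of May, June, July, August, September, October, November, December).
223 ÷ 7 = 31 full weeks with remainder 6, so 31 more Fridays after the first → 32.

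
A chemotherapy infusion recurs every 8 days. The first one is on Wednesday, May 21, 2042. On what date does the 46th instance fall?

May 16, 2043

The 46th occurrence is 45 intervals after the first: 45 × 8 = 360 days after May 21, 2042.
May has 31 days — 10 days to the end of May leaves 350.
Jun has 30 days (320 left).
Jul has 31 days (289 left).
Aug has 31 days (258 left).
Sep has 30 days (228 left).
Oct has 31 days (197 left).
Nov has 30 days (167 left).
Dec has 31 days (136 left).
Jan has 31 days (105 left).
Feb has 28 days (77 left).
Mar has 31 days (46 left).
Apr has 30 days (16 left).
16 days into May → May 16, 2043.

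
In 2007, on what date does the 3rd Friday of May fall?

The first Friday of May 2007 is May 4.
The 3rd Friday is 2 weeks later: 4 + 14 = 18.

18 May 2007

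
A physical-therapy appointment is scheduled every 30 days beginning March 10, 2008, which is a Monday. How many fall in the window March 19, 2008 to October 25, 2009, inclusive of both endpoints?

Occurrences land 30·i days after March 10, 2008 for i = 0, 1, 2, …
March 19, 2008 is 9 days after the start; 9 ÷ 30 = 0 remainder 9; since the remainder is 9, round up to i = 1. First occurrence in the window: #2 on April 9, 2008 (1×30 = 30 days in).
October 25, 2009 is 594 days after the start; 594 ÷ 30 = 19 remainder 24. Last occurrence in the window: #20 on October 1, 2009.
Occurrences #2 through #20: 19 in total.

19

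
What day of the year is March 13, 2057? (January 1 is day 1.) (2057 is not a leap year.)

72

Days in months before March: 31 + 28 = 59.
Plus 13 days into March → day 72.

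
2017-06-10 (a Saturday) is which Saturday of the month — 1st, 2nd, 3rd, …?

2nd

Day 10 falls in week ⌈10/7⌉ of the month.
Days 1–7 hold the 1st Saturday, 8–14 the 2nd, 15–21 the 3rd, 22–28 the 4th, 29–31 the 5th.
10 is in the range for the 2nd.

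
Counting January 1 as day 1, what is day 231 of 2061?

August 19, 2061

January has 31 days (231 − 31 = 200 remain).
February has 28 days (200 − 28 = 172 remain).
March has 31 days (172 − 31 = 141 remain).
April has 30 days (141 − 30 = 111 remain).
May has 31 days (111 − 31 = 80 remain).
June has 30 days (80 − 30 = 50 remain).
July has 31 days (50 − 31 = 19 remain).
19 into August → August 19.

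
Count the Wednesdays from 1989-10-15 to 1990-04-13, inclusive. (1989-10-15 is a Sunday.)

26

1989-10-15 is a Sunday; the first Wednesday on or after it is 1989-10-18 (3 days later).
From 1989-10-18 to 1990-04-13: 13 + 30 + 31 + 31 + 28 + 31 + 13 = 177 days (rest of October, November, December, January, February, March, April).
177 ÷ 7 = 25 full weeks with remainder 2, so 25 more Wednesdays after the first → 26.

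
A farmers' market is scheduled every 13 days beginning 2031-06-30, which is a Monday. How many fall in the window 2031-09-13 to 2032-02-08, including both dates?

Occurrences land 13·i days after 2031-06-30 for i = 0, 1, 2, …
2031-09-13 is 75 days after the start; 75 ÷ 13 = 5 remainder 10; since the remainder is 10, round up to i = 6. First occurrence in the window: #7 on 2031-09-16 (6×13 = 78 days in).
2032-02-08 is 223 days after the start; 223 ÷ 13 = 17 remainder 2. Last occurrence in the window: #18 on 2032-02-06.
Occurrences #7 through #18: 12 in total.

12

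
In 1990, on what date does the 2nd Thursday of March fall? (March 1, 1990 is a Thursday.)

8 March 1990

March 1990 begins on a Thursday, so the first Thursday is March 1.
The 2nd Thursday is 1 weeks later: 1 + 7 = 8.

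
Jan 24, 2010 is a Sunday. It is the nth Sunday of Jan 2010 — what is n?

4th

Day 24 falls in week ⌈24/7⌉ of the month.
Days 1–7 hold the 1st Sunday, 8–14 the 2nd, 15–21 the 3rd, 22–28 the 4th, 29–31 the 5th.
24 is in the range for the 4th.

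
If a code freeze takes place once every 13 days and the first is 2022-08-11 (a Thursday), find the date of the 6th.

The 6th occurrence is 5 intervals after the first: 5 × 13 = 65 days after 2022-08-11.
August has 31 days — 20 days to the end of August leaves 45.
September has 30 days (15 left).
15 days into October → 2022-10-15.

2022-10-15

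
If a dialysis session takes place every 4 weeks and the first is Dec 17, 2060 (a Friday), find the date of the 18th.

The 18th occurrence is 17 intervals after the first: 17 × 28 = 476 days after Dec 17, 2060.
Dec has 31 days — 14 days to the end of Dec leaves 462.
2061 has 365 days (97 left).
Jan has 31 days (66 left).
Feb has 28 days (38 left).
Mar has 31 days (7 left).
7 days into Apr → Apr 7, 2062.

Apr 7, 2062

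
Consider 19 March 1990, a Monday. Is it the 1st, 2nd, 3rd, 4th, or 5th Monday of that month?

3rd

Day 19 falls in week ⌈19/7⌉ of the month.
Days 1–7 hold the 1st Monday, 8–14 the 2nd, 15–21 the 3rd, 22–28 the 4th, 29–31 the 5th.
19 is in the range for the 3rd.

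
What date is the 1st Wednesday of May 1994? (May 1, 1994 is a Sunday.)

1994-05-04

May 1994 begins on a Sunday, so the first Wednesday is May 4 (3 days later).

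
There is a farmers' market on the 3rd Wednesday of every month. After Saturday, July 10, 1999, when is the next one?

July 21, 1999

July 1999 starts on a Thursday; its first Wednesday is the 7th, so the 3rd Wednesday is the 21st — July 21, 1999.
July 21, 1999 is after July 10, 1999, so that is the next one.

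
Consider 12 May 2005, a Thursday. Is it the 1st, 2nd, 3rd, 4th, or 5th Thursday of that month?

Day 12 falls in week ⌈12/7⌉ of the month.
Days 1–7 hold the 1st Thursday, 8–14 the 2nd, 15–21 the 3rd, 22–28 the 4th, 29–31 the 5th.
12 is in the range for the 2nd.

2nd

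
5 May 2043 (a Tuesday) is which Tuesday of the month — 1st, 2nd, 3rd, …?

Day 5 falls in week ⌈5/7⌉ of the month.
Days 1–7 hold the 1st Tuesday, 8–14 the 2nd, 15–21 the 3rd, 22–28 the 4th, 29–31 the 5th.
5 is in the range for the 1st.

1st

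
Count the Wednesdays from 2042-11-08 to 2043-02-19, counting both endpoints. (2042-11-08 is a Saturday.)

2042-11-08 is a Saturday; the first Wednesday on or after it is 2042-11-12 (4 days later).
From 2042-11-12 to 2043-02-19: 18 + 31 + 31 + 19 = 99 days (rest of November, December, January, February).
99 ÷ 7 = 14 full weeks with remainder 1, so 14 more Wednesdays after the first → 15.

15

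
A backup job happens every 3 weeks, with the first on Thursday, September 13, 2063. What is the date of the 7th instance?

The 7th occurrence is 6 intervals after the first: 6 × 21 = 126 days after September 13, 2063.
September has 30 days — 17 days to the end of September leaves 109.
October has 31 days (78 left).
November has 30 days (48 left).
December has 31 days (17 left).
17 days into January → January 17, 2064.

January 17, 2064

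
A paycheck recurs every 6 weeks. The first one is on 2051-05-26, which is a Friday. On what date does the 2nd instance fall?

2051-07-07

The 2nd occurrence is 1 interval after the first: 1 × 42 = 42 days after 2051-05-26.
May has 31 days — 5 days to the end of May leaves 37.
June has 30 days (7 left).
7 days into July → 2051-07-07.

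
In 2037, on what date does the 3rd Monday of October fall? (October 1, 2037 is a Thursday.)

October 19, 2037

October 2037 begins on a Thursday, so the first Monday is October 5 (4 days later).
The 3rd Monday is 2 weeks later: 5 + 14 = 19.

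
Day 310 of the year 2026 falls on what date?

6 November 2026

January has 31 days (310 − 31 = 279 remain).
February has 28 days (279 − 28 = 251 remain).
March has 31 days (251 − 31 = 220 remain).
April has 30 days (220 − 30 = 190 remain).
May has 31 days (190 − 31 = 159 remain).
June has 30 days (159 − 30 = 129 remain).
July has 31 days (129 − 31 = 98 remain).
August has 31 days (98 − 31 = 67 remain).
September has 30 days (67 − 30 = 37 remain).
October has 31 days (37 − 31 = 6 remain).
6 into November → November 6.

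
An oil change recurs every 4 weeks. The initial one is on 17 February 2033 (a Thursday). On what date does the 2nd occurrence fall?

17 March 2033

The 2nd occurrence is 1 interval after the first: 1 × 28 = 28 days after 17 February 2033.
February has 28 days — 11 days to the end of February leaves 17.
17 days into March → 17 March 2033.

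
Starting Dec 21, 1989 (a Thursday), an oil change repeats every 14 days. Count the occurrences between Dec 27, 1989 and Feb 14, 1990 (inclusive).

Occurrences land 14·i days after Dec 21, 1989 for i = 0, 1, 2, …
Dec 27, 1989 is 6 days after the start; 6 ÷ 14 = 0 remainder 6; since the remainder is 6, round up to i = 1. First occurrence in the window: #2 on Jan 4, 1990 (1×14 = 14 days in).
Feb 14, 1990 is 55 days after the start; 55 ÷ 14 = 3 remainder 13. Last occurrence in the window: #4 on Feb 1, 1990.
Occurrences #2 through #4: 3 in total.

3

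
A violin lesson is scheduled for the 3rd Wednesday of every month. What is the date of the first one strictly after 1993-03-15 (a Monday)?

March 1993 starts on a Monday; its first Wednesday is the 3rd, so the 3rd Wednesday is the 17th — 1993-03-17.
1993-03-17 is after 1993-03-15, so that is the next one.

1993-03-17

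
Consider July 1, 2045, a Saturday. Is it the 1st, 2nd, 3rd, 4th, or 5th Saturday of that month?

1st

Day 1 falls in week ⌈1/7⌉ of the month.
Days 1–7 hold the 1st Saturday, 8–14 the 2nd, 15–21 the 3rd, 22–28 the 4th, 29–31 the 5th.
1 is in the range for the 1st.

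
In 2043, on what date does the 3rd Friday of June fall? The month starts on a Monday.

June 19, 2043

June 2043 begins on a Monday, so the first Friday is June 5 (4 days later).
The 3rd Friday is 2 weeks later: 5 + 14 = 19.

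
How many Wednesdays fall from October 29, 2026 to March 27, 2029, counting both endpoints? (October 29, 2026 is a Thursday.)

125

October 29, 2026 is a Thursday; the first Wednesday on or after it is November 4, 2026 (6 days later).
From November 4, 2026 to March 27, 2029: 57 + 365 + 366 + 86 = 874 days (rest of 2026, 2027, 2028, to March 27, 2029 in 2029).
874 ÷ 7 = 124 full weeks with remainder 6, so 124 more Wednesdays after the first → 125.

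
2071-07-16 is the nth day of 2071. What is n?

Days in months before July: 31 + 28 + 31 + 30 + 31 + 30 = 181.
Plus 16 days into July → day 197.

197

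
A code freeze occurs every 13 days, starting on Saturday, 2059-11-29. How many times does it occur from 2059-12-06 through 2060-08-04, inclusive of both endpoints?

19

Occurrences land 13·i days after 2059-11-29 for i = 0, 1, 2, …
2059-12-06 is 7 days after the start; 7 ÷ 13 = 0 remainder 7; since the remainder is 7, round up to i = 1. First occurrence in the window: #2 on 2059-12-12 (1×13 = 13 days in).
2060-08-04 is 249 days after the start; 249 ÷ 13 = 19 remainder 2. Last occurrence in the window: #20 on 2060-08-02.
Occurrences #2 through #20: 19 in total.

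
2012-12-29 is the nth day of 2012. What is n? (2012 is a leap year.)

364

Days in months before December: 31 + 29 + 31 + 30 + 31 + 30 + 31 + 31 + 30 + 31 + 30 = 335.
Plus 29 days into December → day 364.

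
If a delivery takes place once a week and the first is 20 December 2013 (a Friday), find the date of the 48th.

The 48th occurrence is 47 intervals after the first: 47 × 7 = 329 days after 20 December 2013.
December has 31 days — 11 days to the end of December leaves 318.
January has 31 days (287 left).
February has 28 days (259 left).
March has 31 days (228 left).
April has 30 days (198 left).
May has 31 days (167 left).
June has 30 days (137 left).
July has 31 days (106 left).
August has 31 days (75 left).
September has 30 days (45 left).
October has 31 days (14 left).
14 days into November → 14 November 2014.

14 November 2014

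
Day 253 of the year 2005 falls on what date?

Jan has 31 days (253 − 31 = 222 remain).
Feb has 28 days (222 − 28 = 194 remain).
Mar has 31 days (194 − 31 = 163 remain).
Apr has 30 days (163 − 30 = 133 remain).
May has 31 days (133 − 31 = 102 remain).
Jun has 30 days (102 − 30 = 72 remain).
Jul has 31 days (72 − 31 = 41 remain).
Aug has 31 days (41 − 31 = 10 remain).
10 into Sep → Sep 10.

Sep 10, 2005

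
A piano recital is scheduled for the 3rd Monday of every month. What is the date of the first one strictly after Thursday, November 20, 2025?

November 2025 starts on a Saturday; its first Monday is the 3rd, so the 3rd Monday is the 17th — November 17, 2025.
That is not after November 20, 2025, so look at December 2025.
December 2025 starts on a Monday; its first Monday is the 1st, so the 3rd Monday is the 15th — December 15, 2025.

December 15, 2025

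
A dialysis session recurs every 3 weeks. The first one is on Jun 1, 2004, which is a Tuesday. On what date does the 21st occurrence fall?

Jul 26, 2005

The 21st occurrence is 20 intervals after the first: 20 × 21 = 420 days after Jun 1, 2004.
Jun has 30 days — 29 days to the end of Jun leaves 391.
Jul has 31 days (360 left).
Aug has 31 days (329 left).
Sep has 30 days (299 left).
Oct has 31 days (268 left).
Nov has 30 days (238 left).
Dec has 31 days (207 left).
Jan has 31 days (176 left).
Feb has 28 days (148 left).
Mar has 31 days (117 left).
Apr has 30 days (87 left).
May has 31 days (56 left).
Jun has 30 days (26 left).
26 days into Jul → Jul 26, 2005.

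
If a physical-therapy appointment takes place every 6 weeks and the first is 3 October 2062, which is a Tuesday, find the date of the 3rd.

26 December 2062

The 3rd occurrence is 2 intervals after the first: 2 × 42 = 84 days after 3 October 2062.
October has 31 days — 28 days to the end of October leaves 56.
November has 30 days (26 left).
26 days into December → 26 December 2062.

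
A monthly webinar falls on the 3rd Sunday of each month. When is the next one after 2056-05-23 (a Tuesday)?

May 2056 starts on a Monday; its first Sunday is the 7th, so the 3rd Sunday is the 21st — 2056-05-21.
That is not after 2056-05-23, so look at June 2056.
June 2056 starts on a Thursday; its first Sunday is the 4th, so the 3rd Sunday is the 18th — 2056-06-18.

2056-06-18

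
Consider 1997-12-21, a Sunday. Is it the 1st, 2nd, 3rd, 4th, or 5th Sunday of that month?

Day 21 falls in week ⌈21/7⌉ of the month.
Days 1–7 hold the 1st Sunday, 8–14 the 2nd, 15–21 the 3rd, 22–28 the 4th, 29–31 the 5th.
21 is in the range for the 3rd.

3rd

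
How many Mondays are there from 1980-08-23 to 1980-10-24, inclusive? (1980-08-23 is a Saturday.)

9

1980-08-23 is a Saturday; the first Monday on or after it is 1980-08-25 (2 days later).
From 1980-08-25 to 1980-10-24: 6 + 30 + 24 = 60 days (rest of August, September, October).
60 ÷ 7 = 8 full weeks with remainder 4, so 8 more Mondays after the first → 9.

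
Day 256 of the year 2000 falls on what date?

September 12, 2000

January has 31 days (256 − 31 = 225 remain).
February has 29 days (225 − 29 = 196 remain).
March has 31 days (196 − 31 = 165 remain).
April has 30 days (165 − 30 = 135 remain).
May has 31 days (135 − 31 = 104 remain).
June has 30 days (104 − 30 = 74 remain).
July has 31 days (74 − 31 = 43 remain).
August has 31 days (43 − 31 = 12 remain).
12 into September → September 12.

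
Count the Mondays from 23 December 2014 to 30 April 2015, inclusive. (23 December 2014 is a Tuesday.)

18

23 December 2014 is a Tuesday; the first Monday on or after it is 29 December 2014 (6 days later).
From 29 December 2014 to 30 April 2015: 2 + 31 + 28 + 31 + 30 = 122 days (rest of December, January, February, March, April).
122 ÷ 7 = 17 full weeks with remainder 3, so 17 more Mondays after the first → 18.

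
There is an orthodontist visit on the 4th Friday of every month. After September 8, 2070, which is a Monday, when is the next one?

September 2070 starts on a Monday; its first Friday is the 5th, so the 4th Friday is the 26th — September 26, 2070.
September 26, 2070 is after September 8, 2070, so that is the next one.

September 26, 2070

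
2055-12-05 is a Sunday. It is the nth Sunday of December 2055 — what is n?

Day 5 falls in week ⌈5/7⌉ of the month.
Days 1–7 hold the 1st Sunday, 8–14 the 2nd, 15–21 the 3rd, 22–28 the 4th, 29–31 the 5th.
5 is in the range for the 1st.

1st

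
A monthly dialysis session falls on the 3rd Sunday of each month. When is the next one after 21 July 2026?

16 August 2026

July 2026 starts on a Wednesday; its first Sunday is the 5th, so the 3rd Sunday is the 19th — 19 July 2026.
That is not after 21 July 2026, so look at August 2026.
August 2026 starts on a Saturday; its first Sunday is the 2nd, so the 3rd Sunday is the 16th — 16 August 2026.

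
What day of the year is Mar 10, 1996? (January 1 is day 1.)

70

Days in months before Mar: 31 + 29 = 60.
Plus 10 days into Mar → day 70.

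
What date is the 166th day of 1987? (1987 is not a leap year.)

June 15, 1987

January has 31 days (166 − 31 = 135 remain).
February has 28 days (135 − 28 = 107 remain).
March has 31 days (107 − 31 = 76 remain).
April has 30 days (76 − 30 = 46 remain).
May has 31 days (46 − 31 = 15 remain).
15 into June → June 15.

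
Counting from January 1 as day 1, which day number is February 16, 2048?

Days in months before February: 31 = 31.
Plus 16 days into February → day 47.

47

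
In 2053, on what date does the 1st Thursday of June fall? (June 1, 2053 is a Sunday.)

5 June 2053

June 2053 begins on a Sunday, so the first Thursday is June 5 (4 days later).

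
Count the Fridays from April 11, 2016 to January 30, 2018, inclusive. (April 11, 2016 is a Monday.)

April 11, 2016 is a Monday; the first Friday on or after it is April 15, 2016 (4 days later).
From April 15, 2016 to January 30, 2018: 260 + 365 + 30 = 655 days (rest of 2016, 2017, to January 30, 2018 in 2018).
655 ÷ 7 = 93 full weeks with remainder 4, so 93 more Fridays after the first → 94.

94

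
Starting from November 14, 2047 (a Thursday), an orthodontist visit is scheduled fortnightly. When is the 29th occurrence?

The 29th occurrence is 28 intervals after the first: 28 × 14 = 392 days after November 14, 2047.
November has 30 days — 16 days to the end of November leaves 376.
December has 31 days (345 left).
January has 31 days (314 left).
February has 29 days (285 left).
March has 31 days (254 left).
April has 30 days (224 left).
May has 31 days (193 left).
June has 30 days (163 left).
July has 31 days (132 left).
August has 31 days (101 left).
September has 30 days (71 left).
October has 31 days (40 left).
November has 30 days (10 left).
10 days into December → December 10, 2048.

December 10, 2048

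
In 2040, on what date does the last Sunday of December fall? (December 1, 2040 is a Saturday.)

December 2040 begins on a Saturday, so the first Sunday is December 2 (1 day later).
December 2040 has 31 days. Adding weeks: 2, 9, 16, 23, 30 — the last one ≤ 31 is the 30th.

2040-12-30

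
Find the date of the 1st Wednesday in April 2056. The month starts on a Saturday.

April 2056 begins on a Saturday, so the first Wednesday is April 5 (4 days later).

5 April 2056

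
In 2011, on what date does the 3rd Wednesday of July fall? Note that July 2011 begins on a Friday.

20 July 2011

July 2011 begins on a Friday, so the first Wednesday is July 6 (5 days later).
The 3rd Wednesday is 2 weeks later: 6 + 14 = 20.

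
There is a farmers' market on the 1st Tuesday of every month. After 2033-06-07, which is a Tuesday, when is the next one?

2033-07-05

June 2033 starts on a Wednesday, so its 1st Tuesday is 2033-06-07 (6 days in).
That is not after 2033-06-07, so look at July 2033.
July 2033 starts on a Friday, so its 1st Tuesday is 2033-07-05 (4 days in).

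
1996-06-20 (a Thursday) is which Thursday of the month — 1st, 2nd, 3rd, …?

3rd

Day 20 falls in week ⌈20/7⌉ of the month.
Days 1–7 hold the 1st Thursday, 8–14 the 2nd, 15–21 the 3rd, 22–28 the 4th, 29–31 the 5th.
20 is in the range for the 3rd.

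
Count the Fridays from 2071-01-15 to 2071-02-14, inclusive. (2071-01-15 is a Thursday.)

5

2071-01-15 is a Thursday; the first Friday on or after it is 2071-01-16 (1 day later).
From 2071-01-16 to 2071-02-14: 15 + 14 = 29 days (rest of January, February).
29 ÷ 7 = 4 full weeks with remainder 1, so 4 more Fridays after the first → 5.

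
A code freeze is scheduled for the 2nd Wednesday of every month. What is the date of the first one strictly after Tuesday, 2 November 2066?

November 2066 starts on a Monday; its first Wednesday is the 3rd, so the 2nd Wednesday is the 10th — 10 November 2066.
10 November 2066 is after 2 November 2066, so that is the next one.

10 November 2066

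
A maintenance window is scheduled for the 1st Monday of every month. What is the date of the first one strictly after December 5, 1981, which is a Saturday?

December 1981 starts on a Tuesday, so its 1st Monday is December 7, 1981 (6 days in).
December 7, 1981 is after December 5, 1981, so that is the next one.

December 7, 1981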